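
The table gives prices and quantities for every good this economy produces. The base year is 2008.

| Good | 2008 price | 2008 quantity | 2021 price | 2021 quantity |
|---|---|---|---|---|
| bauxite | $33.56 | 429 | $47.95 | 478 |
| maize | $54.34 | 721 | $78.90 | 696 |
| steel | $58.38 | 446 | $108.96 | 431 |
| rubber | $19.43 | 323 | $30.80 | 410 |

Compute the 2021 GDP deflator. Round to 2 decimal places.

Nominal GDP 2021 = 47.95·478 + 78.90·696 + 108.96·431 + 30.80·410 = 137424.26.
Real GDP 2021 (at 2008 prices) = 33.56·478 + 54.34·696 + 58.38·431 + 19.43·410 = 86990.40.
Deflator = Nominal/Real × 100 = 137424.26/86990.40 × 100 = 157.976.

157.98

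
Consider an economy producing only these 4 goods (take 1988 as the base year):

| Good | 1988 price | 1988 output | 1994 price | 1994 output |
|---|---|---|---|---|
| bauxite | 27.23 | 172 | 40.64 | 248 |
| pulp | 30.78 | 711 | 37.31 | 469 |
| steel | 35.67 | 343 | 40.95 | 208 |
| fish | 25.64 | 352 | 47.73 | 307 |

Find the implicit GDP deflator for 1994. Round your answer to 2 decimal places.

139.11

Nominal GDP 1994 = 40.64·248 + 37.31·469 + 40.95·208 + 47.73·307 = 50747.82.
Real GDP 1994 (at 1988 prices) = 27.23·248 + 30.78·469 + 35.67·208 + 25.64·307 = 36479.70.
Deflator = Nominal/Real × 100 = 50747.82/36479.70 × 100 = 139.112.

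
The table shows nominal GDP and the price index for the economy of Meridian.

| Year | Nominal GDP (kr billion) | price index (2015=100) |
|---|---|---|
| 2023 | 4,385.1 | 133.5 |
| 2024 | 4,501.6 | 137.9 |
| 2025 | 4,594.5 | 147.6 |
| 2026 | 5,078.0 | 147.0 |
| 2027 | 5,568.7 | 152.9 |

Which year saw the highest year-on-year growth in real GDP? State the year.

2026

2024: real = 4501.6/1.379 = 3264.39; growth vs 2023 (3284.72) = -0.62%.
2025: real = 4594.5/1.476 = 3112.80; growth vs 2024 (3264.39) = -4.64%.
2026: real = 5078.0/1.470 = 3454.42; growth vs 2025 (3112.80) = 10.97%.
2027: real = 5568.7/1.529 = 3642.05; growth vs 2026 (3454.42) = 5.43%.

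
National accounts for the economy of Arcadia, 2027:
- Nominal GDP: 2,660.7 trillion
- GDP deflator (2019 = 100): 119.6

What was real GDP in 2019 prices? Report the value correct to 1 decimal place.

2,224.7 trillion

Real GDP = Nominal / (GDP deflator/100) = 2660.7 / 1.196 = 2224.67.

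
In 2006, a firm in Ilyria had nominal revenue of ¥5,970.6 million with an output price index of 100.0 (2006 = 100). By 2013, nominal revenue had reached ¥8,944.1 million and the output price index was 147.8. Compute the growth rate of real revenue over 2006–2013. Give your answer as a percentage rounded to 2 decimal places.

Deflate each year: 2006 → 5970.6/1.000 = 5970.60; 2013 → 8944.1/1.478 = 6051.49.
So real revenue changed by 6051.49/5970.60 − 1 = 0.0135, i.e. 1.35%.

1.35%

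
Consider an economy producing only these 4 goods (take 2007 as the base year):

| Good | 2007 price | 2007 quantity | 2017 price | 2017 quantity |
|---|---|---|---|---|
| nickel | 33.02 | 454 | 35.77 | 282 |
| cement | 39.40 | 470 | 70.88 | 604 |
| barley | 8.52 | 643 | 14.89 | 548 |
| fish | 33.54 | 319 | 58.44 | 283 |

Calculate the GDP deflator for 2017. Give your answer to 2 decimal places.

Nominal GDP 2017 = 35.77·282 + 70.88·604 + 14.89·548 + 58.44·283 = 77596.90.
Real GDP 2017 (at 2007 prices) = 33.02·282 + 39.40·604 + 8.52·548 + 33.54·283 = 47270.02.
Deflator = Nominal/Real × 100 = 77596.90/47270.02 × 100 = 164.157.

164.16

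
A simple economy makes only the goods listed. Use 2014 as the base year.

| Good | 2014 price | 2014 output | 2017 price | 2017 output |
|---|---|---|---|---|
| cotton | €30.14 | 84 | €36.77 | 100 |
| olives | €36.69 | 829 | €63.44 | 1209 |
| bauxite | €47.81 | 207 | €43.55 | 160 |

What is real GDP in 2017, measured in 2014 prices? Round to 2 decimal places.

€55021.81

Real GDP 2017 = Σ (p_2014 × q_2017) = 30.14·100 + 36.69·1209 + 47.81·160 = 55021.81.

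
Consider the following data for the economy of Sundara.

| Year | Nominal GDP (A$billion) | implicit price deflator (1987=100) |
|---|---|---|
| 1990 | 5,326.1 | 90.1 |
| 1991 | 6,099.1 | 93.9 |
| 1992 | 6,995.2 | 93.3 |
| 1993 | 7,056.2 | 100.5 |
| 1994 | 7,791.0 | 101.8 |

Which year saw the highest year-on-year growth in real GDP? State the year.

1992

1991: real = 6099.1/0.939 = 6495.31; growth vs 1990 (5911.32) = 9.88%.
1992: real = 6995.2/0.933 = 7497.53; growth vs 1991 (6495.31) = 15.43%.
1993: real = 7056.2/1.005 = 7021.09; growth vs 1992 (7497.53) = -6.35%.
1994: real = 7791.0/1.018 = 7653.24; growth vs 1993 (7021.09) = 9.00%.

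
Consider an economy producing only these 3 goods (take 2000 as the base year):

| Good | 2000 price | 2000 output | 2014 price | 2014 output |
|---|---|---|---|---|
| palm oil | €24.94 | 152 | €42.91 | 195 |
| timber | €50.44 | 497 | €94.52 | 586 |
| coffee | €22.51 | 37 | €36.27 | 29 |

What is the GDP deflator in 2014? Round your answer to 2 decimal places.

Nominal GDP 2014 = 42.91·195 + 94.52·586 + 36.27·29 = 64808.00.
Real GDP 2014 (at 2000 prices) = 24.94·195 + 50.44·586 + 22.51·29 = 35073.93.
Deflator = Nominal/Real × 100 = 64808.00/35073.93 × 100 = 184.775.

184.78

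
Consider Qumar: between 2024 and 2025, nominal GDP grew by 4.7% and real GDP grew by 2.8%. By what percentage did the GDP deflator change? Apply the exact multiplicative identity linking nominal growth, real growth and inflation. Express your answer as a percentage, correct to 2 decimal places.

1.85%

(1 + g_nom) = (1 + g_real)(1 + π), so π = 1.0470 / 1.0280 − 1 = 0.01848.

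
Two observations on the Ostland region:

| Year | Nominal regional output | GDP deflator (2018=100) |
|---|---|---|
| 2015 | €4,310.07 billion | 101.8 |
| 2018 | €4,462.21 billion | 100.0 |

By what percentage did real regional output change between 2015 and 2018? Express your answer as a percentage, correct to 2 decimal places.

5.39%

Deflate each year: 2015 → 4310.07/1.018 = 4233.86; 2018 → 4462.21/1.000 = 4462.21.
So real regional output changed by 4462.21/4233.86 − 1 = 0.0539, i.e. 5.39%.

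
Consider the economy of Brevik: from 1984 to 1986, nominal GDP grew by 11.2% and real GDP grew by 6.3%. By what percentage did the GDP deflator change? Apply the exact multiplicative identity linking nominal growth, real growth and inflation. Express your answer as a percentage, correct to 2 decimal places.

(1 + g_nom) = (1 + g_real)(1 + π), so π = 1.1120 / 1.0630 − 1 = 0.04610.

4.61%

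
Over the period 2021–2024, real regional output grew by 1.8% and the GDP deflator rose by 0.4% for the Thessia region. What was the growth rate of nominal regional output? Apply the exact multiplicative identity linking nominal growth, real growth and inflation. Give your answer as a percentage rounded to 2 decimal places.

2.21%

(1 + g_nom) = (1 + g_real)(1 + π) = 1.0180 × 1.0040 = 1.02207.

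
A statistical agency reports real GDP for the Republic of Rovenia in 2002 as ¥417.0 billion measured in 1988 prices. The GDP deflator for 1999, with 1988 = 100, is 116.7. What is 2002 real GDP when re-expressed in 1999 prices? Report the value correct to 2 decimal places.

Real GDP in 1999 prices = Real GDP in 1988 prices × (P_1999/P_1988) = 417.0 × 1.167 = 486.64.

¥486.64 billion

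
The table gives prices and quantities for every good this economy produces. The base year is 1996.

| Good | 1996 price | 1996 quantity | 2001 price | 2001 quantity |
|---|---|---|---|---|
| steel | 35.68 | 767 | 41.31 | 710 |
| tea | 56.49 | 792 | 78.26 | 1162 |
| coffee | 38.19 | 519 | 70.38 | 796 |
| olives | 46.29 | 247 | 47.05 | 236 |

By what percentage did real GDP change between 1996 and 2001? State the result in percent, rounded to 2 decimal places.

Real GDP 1996 = Nominal GDP 1996 = 35.68·767 + 56.49·792 + 38.19·519 + 46.29·247 = 103360.88.
Real GDP 2001 (at 1996 prices) = 35.68·710 + 56.49·1162 + 38.19·796 + 46.29·236 = 132297.86.
Real growth = 132297.86/103360.88 − 1 = 0.2800.

28.00%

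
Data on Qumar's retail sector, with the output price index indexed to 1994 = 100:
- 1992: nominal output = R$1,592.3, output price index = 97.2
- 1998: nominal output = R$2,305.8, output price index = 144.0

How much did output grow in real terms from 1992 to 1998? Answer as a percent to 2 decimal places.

Real output 1992 = 1592.3 / 0.972 = 1638.17.
Real output 1998 = 2305.8 / 1.440 = 1601.25.
Real growth = 1601.25 / 1638.17 − 1 = -0.0225.

-2.25%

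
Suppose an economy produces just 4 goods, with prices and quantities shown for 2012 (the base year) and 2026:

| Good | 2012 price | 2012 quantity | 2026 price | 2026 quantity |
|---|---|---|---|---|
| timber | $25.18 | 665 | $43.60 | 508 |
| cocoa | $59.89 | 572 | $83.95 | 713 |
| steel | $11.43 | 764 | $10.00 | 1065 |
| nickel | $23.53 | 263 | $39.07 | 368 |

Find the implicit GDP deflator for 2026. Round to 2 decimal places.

140.23

Nominal GDP 2026 = 43.60·508 + 83.95·713 + 10.00·1065 + 39.07·368 = 107032.91.
Real GDP 2026 (at 2012 prices) = 25.18·508 + 59.89·713 + 11.43·1065 + 23.53·368 = 76325.00.
Deflator = Nominal/Real × 100 = 107032.91/76325.00 × 100 = 140.233.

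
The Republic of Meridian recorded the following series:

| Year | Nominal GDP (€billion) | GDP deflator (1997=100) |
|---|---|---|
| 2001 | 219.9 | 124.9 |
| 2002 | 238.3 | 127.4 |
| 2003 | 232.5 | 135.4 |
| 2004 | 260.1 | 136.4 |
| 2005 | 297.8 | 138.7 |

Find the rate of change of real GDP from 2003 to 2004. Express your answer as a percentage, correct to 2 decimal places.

Real GDP 2003 = 232.5/1.354 = 171.71.
Real GDP 2004 = 260.1/1.364 = 190.69.
Change = 190.69/171.71 − 1 = 0.1105.

11.05%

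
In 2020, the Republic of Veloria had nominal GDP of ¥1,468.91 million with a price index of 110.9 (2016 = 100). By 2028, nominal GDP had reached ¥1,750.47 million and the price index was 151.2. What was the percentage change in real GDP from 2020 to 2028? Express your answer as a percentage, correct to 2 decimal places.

-12.59%

Real GDP 2020 = 1468.91 / 1.109 = 1324.54.
Real GDP 2028 = 1750.47 / 1.512 = 1157.72.
Real growth = 1157.72 / 1324.54 − 1 = -0.1259.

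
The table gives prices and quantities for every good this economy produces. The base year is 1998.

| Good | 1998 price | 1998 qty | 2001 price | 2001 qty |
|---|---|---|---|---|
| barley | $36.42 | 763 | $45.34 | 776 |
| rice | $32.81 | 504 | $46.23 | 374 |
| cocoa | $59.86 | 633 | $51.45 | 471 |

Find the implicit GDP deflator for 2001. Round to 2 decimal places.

Nominal GDP 2001 = 45.34·776 + 46.23·374 + 51.45·471 = 76706.81.
Real GDP 2001 (at 1998 prices) = 36.42·776 + 32.81·374 + 59.86·471 = 68726.92.
Deflator = Nominal/Real × 100 = 76706.81/68726.92 × 100 = 111.611.

111.61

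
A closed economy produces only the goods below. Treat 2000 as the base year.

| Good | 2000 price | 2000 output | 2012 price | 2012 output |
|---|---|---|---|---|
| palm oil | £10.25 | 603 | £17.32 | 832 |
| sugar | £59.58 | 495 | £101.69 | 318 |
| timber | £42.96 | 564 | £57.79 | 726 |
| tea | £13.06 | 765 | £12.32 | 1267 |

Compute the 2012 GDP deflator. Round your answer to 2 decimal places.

Nominal GDP 2012 = 17.32·832 + 101.69·318 + 57.79·726 + 12.32·1267 = 104312.64.
Real GDP 2012 (at 2000 prices) = 10.25·832 + 59.58·318 + 42.96·726 + 13.06·1267 = 75210.42.
Deflator = Nominal/Real × 100 = 104312.64/75210.42 × 100 = 138.694.

138.69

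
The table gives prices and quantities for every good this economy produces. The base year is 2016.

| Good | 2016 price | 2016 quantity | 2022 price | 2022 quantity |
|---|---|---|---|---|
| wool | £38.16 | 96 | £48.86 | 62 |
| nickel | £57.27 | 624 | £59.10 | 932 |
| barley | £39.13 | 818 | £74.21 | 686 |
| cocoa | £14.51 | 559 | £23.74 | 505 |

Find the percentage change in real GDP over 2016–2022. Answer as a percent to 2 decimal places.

13.07%

Real GDP 2016 = Nominal GDP 2016 = 38.16·96 + 57.27·624 + 39.13·818 + 14.51·559 = 79519.27.
Real GDP 2022 (at 2016 prices) = 38.16·62 + 57.27·932 + 39.13·686 + 14.51·505 = 89912.29.
Real growth = 89912.29/79519.27 − 1 = 0.1307.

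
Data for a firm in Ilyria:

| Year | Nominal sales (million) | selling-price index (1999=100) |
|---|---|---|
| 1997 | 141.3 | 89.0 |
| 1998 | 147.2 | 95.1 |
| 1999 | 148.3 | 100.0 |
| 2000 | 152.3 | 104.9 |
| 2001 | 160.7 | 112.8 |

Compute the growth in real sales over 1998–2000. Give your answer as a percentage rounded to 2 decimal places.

Real sales 1998 = 147.2/0.951 = 154.78.
Real sales 2000 = 152.3/1.049 = 145.19.
Change = 145.19/154.78 − 1 = -0.0620.

-6.20%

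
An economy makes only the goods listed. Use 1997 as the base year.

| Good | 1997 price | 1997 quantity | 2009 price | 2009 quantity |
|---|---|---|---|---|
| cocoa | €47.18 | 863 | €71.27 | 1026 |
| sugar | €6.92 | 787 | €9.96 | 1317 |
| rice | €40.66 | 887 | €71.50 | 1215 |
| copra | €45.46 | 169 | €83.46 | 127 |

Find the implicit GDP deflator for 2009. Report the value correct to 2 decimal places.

163.02

Nominal GDP 2009 = 71.27·1026 + 9.96·1317 + 71.50·1215 + 83.46·127 = 183712.26.
Real GDP 2009 (at 1997 prices) = 47.18·1026 + 6.92·1317 + 40.66·1215 + 45.46·127 = 112695.64.
Deflator = Nominal/Real × 100 = 183712.26/112695.64 × 100 = 163.016.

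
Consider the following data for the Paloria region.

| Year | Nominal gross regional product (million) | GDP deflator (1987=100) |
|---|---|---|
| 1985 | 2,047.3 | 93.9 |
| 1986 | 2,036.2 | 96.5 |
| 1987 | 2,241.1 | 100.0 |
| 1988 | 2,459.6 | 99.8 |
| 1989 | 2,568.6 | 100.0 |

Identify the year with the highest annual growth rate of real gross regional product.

1986: real = 2036.2/0.965 = 2110.05; growth vs 1985 (2180.30) = -3.22%.
1987: real = 2241.1/1.000 = 2241.10; growth vs 1986 (2110.05) = 6.21%.
1988: real = 2459.6/0.998 = 2464.53; growth vs 1987 (2241.10) = 9.97%.
1989: real = 2568.6/1.000 = 2568.60; growth vs 1988 (2464.53) = 4.22%.

1988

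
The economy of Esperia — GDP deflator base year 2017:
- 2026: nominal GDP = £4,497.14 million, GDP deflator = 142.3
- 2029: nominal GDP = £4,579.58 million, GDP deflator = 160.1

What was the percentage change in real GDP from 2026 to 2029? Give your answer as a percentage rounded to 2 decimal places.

Real GDP 2026 = 4497.14 / 1.423 = 3160.32.
Real GDP 2029 = 4579.58 / 1.601 = 2860.45.
Real growth = 2860.45 / 3160.32 − 1 = -0.0949.

-9.49%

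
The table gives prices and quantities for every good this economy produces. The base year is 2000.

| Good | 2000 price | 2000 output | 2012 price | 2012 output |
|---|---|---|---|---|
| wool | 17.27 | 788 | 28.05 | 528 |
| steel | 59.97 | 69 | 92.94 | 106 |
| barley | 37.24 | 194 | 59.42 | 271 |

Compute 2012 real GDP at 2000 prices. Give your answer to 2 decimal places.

Real GDP 2012 = Σ (p_2000 × q_2012) = 17.27·528 + 59.97·106 + 37.24·271 = 25567.42.

25567.42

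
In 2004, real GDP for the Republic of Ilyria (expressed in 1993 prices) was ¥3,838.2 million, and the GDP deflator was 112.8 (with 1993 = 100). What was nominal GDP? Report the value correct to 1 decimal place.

Nominal GDP = Real × (GDP deflator/100) = 3838.2 × 1.128 = 4329.49.

¥4,329.5 million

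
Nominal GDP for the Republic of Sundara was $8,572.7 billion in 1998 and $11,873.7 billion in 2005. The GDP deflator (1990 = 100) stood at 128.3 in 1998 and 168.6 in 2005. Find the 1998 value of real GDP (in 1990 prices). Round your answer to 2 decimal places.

Real GDP = Nominal / (GDP deflator/100) = 8572.7 / 1.283 = 6681.76.

$6,681.76 billion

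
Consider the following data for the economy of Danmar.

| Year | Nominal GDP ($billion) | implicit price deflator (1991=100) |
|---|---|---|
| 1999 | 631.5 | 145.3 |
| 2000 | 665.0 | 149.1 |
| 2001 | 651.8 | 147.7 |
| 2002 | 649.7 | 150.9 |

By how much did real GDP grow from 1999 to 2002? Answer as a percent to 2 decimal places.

-0.94%

Real GDP 1999 = 631.5/1.453 = 434.62.
Real GDP 2002 = 649.7/1.509 = 430.55.
Change = 430.55/434.62 − 1 = -0.0094.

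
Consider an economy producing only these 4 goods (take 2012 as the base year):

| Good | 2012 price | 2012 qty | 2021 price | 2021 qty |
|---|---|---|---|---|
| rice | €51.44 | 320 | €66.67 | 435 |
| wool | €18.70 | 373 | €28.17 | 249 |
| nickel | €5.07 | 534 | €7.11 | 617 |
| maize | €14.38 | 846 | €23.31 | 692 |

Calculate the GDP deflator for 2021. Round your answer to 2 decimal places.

Nominal GDP 2021 = 66.67·435 + 28.17·249 + 7.11·617 + 23.31·692 = 56533.17.
Real GDP 2021 (at 2012 prices) = 51.44·435 + 18.70·249 + 5.07·617 + 14.38·692 = 40111.85.
Deflator = Nominal/Real × 100 = 56533.17/40111.85 × 100 = 140.939.

140.94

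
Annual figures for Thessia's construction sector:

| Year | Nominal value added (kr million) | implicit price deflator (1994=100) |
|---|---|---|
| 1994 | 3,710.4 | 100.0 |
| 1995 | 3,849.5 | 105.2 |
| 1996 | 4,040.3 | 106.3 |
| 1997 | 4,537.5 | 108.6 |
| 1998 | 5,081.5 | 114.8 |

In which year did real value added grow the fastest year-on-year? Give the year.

1995: real = 3849.5/1.052 = 3659.22; growth vs 1994 (3710.40) = -1.38%.
1996: real = 4040.3/1.063 = 3800.85; growth vs 1995 (3659.22) = 3.87%.
1997: real = 4537.5/1.086 = 4178.18; growth vs 1996 (3800.85) = 9.93%.
1998: real = 5081.5/1.148 = 4426.39; growth vs 1997 (4178.18) = 5.94%.

1997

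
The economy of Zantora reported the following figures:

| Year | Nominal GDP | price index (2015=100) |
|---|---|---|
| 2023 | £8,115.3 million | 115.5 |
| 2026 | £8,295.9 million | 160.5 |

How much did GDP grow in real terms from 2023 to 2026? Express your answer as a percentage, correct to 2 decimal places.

Real GDP 2023 = 8115.3 / 1.155 = 7026.23.
Real GDP 2026 = 8295.9 / 1.605 = 5168.79.
Real growth = 5168.79 / 7026.23 − 1 = -0.2644.

-26.44%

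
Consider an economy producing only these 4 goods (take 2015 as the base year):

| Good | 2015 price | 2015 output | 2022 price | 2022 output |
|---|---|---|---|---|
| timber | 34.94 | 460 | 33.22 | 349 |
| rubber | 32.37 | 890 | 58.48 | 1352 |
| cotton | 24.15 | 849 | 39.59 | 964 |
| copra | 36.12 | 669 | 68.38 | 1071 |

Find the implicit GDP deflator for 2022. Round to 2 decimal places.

Nominal GDP 2022 = 33.22·349 + 58.48·1352 + 39.59·964 + 68.38·1071 = 202058.48.
Real GDP 2022 (at 2015 prices) = 34.94·349 + 32.37·1352 + 24.15·964 + 36.12·1071 = 117923.42.
Deflator = Nominal/Real × 100 = 202058.48/117923.42 × 100 = 171.347.

171.35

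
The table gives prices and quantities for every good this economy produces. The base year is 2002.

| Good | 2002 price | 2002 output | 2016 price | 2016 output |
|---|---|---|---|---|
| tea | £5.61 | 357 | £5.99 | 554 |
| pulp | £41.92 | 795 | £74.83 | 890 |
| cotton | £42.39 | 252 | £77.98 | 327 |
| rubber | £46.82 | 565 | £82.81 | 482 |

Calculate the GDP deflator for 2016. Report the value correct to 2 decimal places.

176.11

Nominal GDP 2016 = 5.99·554 + 74.83·890 + 77.98·327 + 82.81·482 = 135331.04.
Real GDP 2016 (at 2002 prices) = 5.61·554 + 41.92·890 + 42.39·327 + 46.82·482 = 76845.51.
Deflator = Nominal/Real × 100 = 135331.04/76845.51 × 100 = 176.108.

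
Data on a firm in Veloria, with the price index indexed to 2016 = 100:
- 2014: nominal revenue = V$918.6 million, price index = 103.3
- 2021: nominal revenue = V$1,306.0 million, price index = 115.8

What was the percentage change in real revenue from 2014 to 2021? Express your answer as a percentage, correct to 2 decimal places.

26.83%

Deflate each year: 2014 → 918.6/1.033 = 889.25; 2021 → 1306.0/1.158 = 1127.81.
So real revenue changed by 1127.81/889.25 − 1 = 0.2683, i.e. 26.83%.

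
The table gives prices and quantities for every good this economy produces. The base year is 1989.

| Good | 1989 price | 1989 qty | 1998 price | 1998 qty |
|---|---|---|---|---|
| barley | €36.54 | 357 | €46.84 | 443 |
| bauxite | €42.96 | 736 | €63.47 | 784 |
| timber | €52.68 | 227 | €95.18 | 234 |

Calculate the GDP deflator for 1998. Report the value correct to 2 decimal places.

Nominal GDP 1998 = 46.84·443 + 63.47·784 + 95.18·234 = 92782.72.
Real GDP 1998 (at 1989 prices) = 36.54·443 + 42.96·784 + 52.68·234 = 62194.98.
Deflator = Nominal/Real × 100 = 92782.72/62194.98 × 100 = 149.180.

149.18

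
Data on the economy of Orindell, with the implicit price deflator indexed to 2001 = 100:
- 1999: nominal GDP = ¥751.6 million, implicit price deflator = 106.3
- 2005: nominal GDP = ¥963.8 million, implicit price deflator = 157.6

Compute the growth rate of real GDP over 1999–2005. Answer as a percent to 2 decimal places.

Deflate each year: 1999 → 751.6/1.063 = 707.06; 2005 → 963.8/1.576 = 611.55.
So real GDP changed by 611.55/707.06 − 1 = -0.1351, i.e. -13.51%.

-13.51%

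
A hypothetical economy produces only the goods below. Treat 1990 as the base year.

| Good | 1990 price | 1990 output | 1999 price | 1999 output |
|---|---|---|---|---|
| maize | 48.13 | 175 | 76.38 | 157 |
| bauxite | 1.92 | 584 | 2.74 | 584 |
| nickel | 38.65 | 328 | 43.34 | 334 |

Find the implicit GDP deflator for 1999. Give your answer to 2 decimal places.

130.02

Nominal GDP 1999 = 76.38·157 + 2.74·584 + 43.34·334 = 28067.38.
Real GDP 1999 (at 1990 prices) = 48.13·157 + 1.92·584 + 38.65·334 = 21586.79.
Deflator = Nominal/Real × 100 = 28067.38/21586.79 × 100 = 130.021.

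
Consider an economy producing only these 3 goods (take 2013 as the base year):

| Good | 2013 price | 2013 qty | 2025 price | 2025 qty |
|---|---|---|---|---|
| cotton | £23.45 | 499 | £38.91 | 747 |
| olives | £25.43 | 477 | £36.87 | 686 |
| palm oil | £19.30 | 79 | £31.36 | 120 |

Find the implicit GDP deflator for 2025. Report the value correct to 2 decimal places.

155.91

Nominal GDP 2025 = 38.91·747 + 36.87·686 + 31.36·120 = 58121.79.
Real GDP 2025 (at 2013 prices) = 23.45·747 + 25.43·686 + 19.30·120 = 37278.13.
Deflator = Nominal/Real × 100 = 58121.79/37278.13 × 100 = 155.914.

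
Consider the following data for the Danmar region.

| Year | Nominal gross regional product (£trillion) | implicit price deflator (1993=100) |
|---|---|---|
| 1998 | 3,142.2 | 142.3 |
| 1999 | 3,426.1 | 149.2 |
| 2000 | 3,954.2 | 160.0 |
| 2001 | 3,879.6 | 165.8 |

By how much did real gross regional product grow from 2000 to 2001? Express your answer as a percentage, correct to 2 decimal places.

-5.32%

Real gross regional product 2000 = 3954.2/1.600 = 2471.38.
Real gross regional product 2001 = 3879.6/1.658 = 2339.93.
Change = 2339.93/2471.38 − 1 = -0.0532.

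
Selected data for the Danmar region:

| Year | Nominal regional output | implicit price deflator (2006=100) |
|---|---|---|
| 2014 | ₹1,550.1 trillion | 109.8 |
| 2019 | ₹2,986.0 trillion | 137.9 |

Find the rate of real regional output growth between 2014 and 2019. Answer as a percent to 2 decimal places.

53.38%

Deflate each year: 2014 → 1550.1/1.098 = 1411.75; 2019 → 2986.0/1.379 = 2165.34.
So real regional output changed by 2165.34/1411.75 − 1 = 0.5338, i.e. 53.38%.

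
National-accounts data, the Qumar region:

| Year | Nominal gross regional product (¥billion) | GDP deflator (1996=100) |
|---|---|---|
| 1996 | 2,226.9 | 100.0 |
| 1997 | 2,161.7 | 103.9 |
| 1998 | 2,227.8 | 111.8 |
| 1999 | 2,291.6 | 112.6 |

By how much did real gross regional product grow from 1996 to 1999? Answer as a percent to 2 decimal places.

Real gross regional product 1996 = 2226.9/1.000 = 2226.90.
Real gross regional product 1999 = 2291.6/1.126 = 2035.17.
Change = 2035.17/2226.90 − 1 = -0.0861.

-8.61%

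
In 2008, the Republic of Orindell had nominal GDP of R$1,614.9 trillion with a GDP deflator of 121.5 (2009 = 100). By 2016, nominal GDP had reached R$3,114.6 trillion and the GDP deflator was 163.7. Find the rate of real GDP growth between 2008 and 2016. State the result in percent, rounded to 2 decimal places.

43.15%

Real GDP 2008 = 1614.9 / 1.215 = 1329.14.
Real GDP 2016 = 3114.6 / 1.637 = 1902.63.
Real growth = 1902.63 / 1329.14 − 1 = 0.4315.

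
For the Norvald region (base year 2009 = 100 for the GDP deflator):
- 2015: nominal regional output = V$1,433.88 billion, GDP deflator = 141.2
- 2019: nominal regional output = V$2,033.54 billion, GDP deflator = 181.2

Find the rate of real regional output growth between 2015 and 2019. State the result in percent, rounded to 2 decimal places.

10.51%

Real regional output 2015 = 1433.88 / 1.412 = 1015.50.
Real regional output 2019 = 2033.54 / 1.812 = 1122.26.
Real growth = 1122.26 / 1015.50 − 1 = 0.1051.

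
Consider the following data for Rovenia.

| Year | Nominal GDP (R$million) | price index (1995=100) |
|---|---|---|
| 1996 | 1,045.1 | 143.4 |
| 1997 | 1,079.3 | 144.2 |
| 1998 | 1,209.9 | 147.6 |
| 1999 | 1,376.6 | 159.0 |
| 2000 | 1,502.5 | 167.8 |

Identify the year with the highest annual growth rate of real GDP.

1998

1997: real = 1079.3/1.442 = 748.47; growth vs 1996 (728.80) = 2.70%.
1998: real = 1209.9/1.476 = 819.72; growth vs 1997 (748.47) = 9.52%.
1999: real = 1376.6/1.590 = 865.79; growth vs 1998 (819.72) = 5.62%.
2000: real = 1502.5/1.678 = 895.41; growth vs 1999 (865.79) = 3.42%.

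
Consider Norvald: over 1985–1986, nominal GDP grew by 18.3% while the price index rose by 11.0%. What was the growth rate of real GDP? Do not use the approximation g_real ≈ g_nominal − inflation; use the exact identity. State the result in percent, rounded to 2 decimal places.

(1 + g_nom) = (1 + g_real)(1 + π), so g_real = 1.1830 / 1.1100 − 1 = 0.06577.

6.58%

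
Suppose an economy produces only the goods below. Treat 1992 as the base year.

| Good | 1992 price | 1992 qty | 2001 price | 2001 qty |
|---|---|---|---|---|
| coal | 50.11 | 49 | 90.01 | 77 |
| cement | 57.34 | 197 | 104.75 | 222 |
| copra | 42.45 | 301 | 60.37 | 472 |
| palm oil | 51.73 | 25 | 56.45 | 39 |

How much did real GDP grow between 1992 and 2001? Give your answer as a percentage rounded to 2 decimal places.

Real GDP 1992 = Nominal GDP 1992 = 50.11·49 + 57.34·197 + 42.45·301 + 51.73·25 = 27822.07.
Real GDP 2001 (at 1992 prices) = 50.11·77 + 57.34·222 + 42.45·472 + 51.73·39 = 38641.82.
Real growth = 38641.82/27822.07 − 1 = 0.3889.

38.89%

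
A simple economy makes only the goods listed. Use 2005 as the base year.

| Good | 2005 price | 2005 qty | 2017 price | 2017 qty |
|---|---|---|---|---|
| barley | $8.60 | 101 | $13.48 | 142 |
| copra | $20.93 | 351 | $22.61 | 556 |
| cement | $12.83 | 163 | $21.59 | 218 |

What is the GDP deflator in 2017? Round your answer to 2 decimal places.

Nominal GDP 2017 = 13.48·142 + 22.61·556 + 21.59·218 = 19191.94.
Real GDP 2017 (at 2005 prices) = 8.60·142 + 20.93·556 + 12.83·218 = 15655.22.
Deflator = Nominal/Real × 100 = 19191.94/15655.22 × 100 = 122.591.

122.59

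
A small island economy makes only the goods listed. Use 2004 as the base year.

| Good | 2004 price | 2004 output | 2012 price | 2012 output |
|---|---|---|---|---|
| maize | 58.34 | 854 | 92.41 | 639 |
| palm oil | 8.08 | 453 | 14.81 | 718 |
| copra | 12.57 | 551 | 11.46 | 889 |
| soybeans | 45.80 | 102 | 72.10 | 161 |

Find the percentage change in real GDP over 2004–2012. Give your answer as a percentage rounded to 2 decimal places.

Real GDP 2004 = Nominal GDP 2004 = 58.34·854 + 8.08·453 + 12.57·551 + 45.80·102 = 65080.27.
Real GDP 2012 (at 2004 prices) = 58.34·639 + 8.08·718 + 12.57·889 + 45.80·161 = 61629.23.
Real growth = 61629.23/65080.27 − 1 = -0.0530.

-5.30%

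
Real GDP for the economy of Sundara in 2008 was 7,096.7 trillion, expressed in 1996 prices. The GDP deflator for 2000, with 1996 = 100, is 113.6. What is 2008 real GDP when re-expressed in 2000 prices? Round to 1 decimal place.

Real GDP in 2000 prices = Real GDP in 1996 prices × (P_2000/P_1996) = 7096.7 × 1.136 = 8061.85.

8,061.9 trillion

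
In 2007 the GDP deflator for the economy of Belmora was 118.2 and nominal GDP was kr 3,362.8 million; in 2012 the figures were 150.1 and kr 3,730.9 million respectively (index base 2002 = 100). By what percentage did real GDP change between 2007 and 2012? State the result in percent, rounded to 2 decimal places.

-12.63%

Deflate each year: 2007 → 3362.8/1.182 = 2845.01; 2012 → 3730.9/1.501 = 2485.61.
So real GDP changed by 2485.61/2845.01 − 1 = -0.1263, i.e. -12.63%.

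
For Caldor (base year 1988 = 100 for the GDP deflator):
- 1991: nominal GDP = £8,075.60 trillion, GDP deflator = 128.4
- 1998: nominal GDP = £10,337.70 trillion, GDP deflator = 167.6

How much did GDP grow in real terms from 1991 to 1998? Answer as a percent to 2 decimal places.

Real GDP 1991 = 8075.60 / 1.284 = 6289.41.
Real GDP 1998 = 10337.70 / 1.676 = 6168.08.
Real growth = 6168.08 / 6289.41 − 1 = -0.0193.

-1.93%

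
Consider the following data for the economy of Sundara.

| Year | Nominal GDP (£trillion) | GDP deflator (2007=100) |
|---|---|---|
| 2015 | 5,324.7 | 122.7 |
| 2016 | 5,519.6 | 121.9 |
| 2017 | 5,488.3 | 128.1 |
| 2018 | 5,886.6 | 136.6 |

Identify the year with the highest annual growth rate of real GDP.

2016: real = 5519.6/1.219 = 4527.97; growth vs 2015 (4339.61) = 4.34%.
2017: real = 5488.3/1.281 = 4284.39; growth vs 2016 (4527.97) = -5.38%.
2018: real = 5886.6/1.366 = 4309.37; growth vs 2017 (4284.39) = 0.58%.

2016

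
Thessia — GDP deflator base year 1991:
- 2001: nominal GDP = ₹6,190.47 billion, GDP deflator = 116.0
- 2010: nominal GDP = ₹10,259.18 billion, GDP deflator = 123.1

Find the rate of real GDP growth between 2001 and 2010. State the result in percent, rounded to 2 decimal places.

56.17%

Deflate each year: 2001 → 6190.47/1.160 = 5336.61; 2010 → 10259.18/1.231 = 8334.02.
So real GDP changed by 8334.02/5336.61 − 1 = 0.5617, i.e. 56.17%.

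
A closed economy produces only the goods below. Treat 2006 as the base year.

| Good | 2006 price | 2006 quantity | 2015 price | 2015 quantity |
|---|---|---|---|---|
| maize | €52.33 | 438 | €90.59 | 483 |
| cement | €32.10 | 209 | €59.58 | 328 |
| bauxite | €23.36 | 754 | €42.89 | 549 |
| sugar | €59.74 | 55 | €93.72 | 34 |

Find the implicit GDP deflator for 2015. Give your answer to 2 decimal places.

Nominal GDP 2015 = 90.59·483 + 59.58·328 + 42.89·549 + 93.72·34 = 90030.30.
Real GDP 2015 (at 2006 prices) = 52.33·483 + 32.10·328 + 23.36·549 + 59.74·34 = 50659.99.
Deflator = Nominal/Real × 100 = 90030.30/50659.99 × 100 = 177.715.

177.71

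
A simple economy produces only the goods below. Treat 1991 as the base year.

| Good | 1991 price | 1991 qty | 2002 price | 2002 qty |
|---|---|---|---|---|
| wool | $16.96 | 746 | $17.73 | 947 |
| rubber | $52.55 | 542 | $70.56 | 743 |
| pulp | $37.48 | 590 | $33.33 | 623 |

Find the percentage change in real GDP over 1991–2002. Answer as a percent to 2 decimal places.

Real GDP 1991 = Nominal GDP 1991 = 16.96·746 + 52.55·542 + 37.48·590 = 63247.46.
Real GDP 2002 (at 1991 prices) = 16.96·947 + 52.55·743 + 37.48·623 = 78455.81.
Real growth = 78455.81/63247.46 − 1 = 0.2405.

24.05%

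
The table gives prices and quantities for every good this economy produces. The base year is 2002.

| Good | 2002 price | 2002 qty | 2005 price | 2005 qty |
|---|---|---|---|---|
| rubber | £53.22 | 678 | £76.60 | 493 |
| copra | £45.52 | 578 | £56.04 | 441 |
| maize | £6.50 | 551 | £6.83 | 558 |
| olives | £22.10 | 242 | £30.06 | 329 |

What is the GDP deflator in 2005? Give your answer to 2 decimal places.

Nominal GDP 2005 = 76.60·493 + 56.04·441 + 6.83·558 + 30.06·329 = 76178.32.
Real GDP 2005 (at 2002 prices) = 53.22·493 + 45.52·441 + 6.50·558 + 22.10·329 = 57209.68.
Deflator = Nominal/Real × 100 = 76178.32/57209.68 × 100 = 133.156.

133.16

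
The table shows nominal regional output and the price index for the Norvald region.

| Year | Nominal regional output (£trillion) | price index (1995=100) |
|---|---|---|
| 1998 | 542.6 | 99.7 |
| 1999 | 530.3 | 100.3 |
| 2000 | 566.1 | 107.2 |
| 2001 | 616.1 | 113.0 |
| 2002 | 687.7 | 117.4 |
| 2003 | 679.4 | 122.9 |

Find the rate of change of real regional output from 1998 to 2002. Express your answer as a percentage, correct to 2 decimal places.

Real regional output 1998 = 542.6/0.997 = 544.23.
Real regional output 2002 = 687.7/1.174 = 585.78.
Change = 585.78/544.23 − 1 = 0.0763.

7.63%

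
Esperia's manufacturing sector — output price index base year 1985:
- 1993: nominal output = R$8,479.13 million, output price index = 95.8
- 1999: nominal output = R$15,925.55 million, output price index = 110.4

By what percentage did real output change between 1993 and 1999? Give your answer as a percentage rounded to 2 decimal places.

62.98%

Real output 1993 = 8479.13 / 0.958 = 8850.87.
Real output 1999 = 15925.55 / 1.104 = 14425.32.
Real growth = 14425.32 / 8850.87 − 1 = 0.6298.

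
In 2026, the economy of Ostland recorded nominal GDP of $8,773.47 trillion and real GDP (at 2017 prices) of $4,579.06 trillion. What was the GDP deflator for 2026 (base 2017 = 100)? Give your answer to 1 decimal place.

GDP deflator = (Nominal / Real) × 100 = 8773.47 / 4579.06 × 100 = 191.60.

191.6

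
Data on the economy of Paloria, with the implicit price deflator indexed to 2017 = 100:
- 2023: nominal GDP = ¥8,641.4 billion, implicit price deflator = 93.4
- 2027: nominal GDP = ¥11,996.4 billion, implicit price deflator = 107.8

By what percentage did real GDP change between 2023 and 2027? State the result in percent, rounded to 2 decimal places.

20.28%

Deflate each year: 2023 → 8641.4/0.934 = 9252.03; 2027 → 11996.4/1.078 = 11128.39.
So real GDP changed by 11128.39/9252.03 − 1 = 0.2028, i.e. 20.28%.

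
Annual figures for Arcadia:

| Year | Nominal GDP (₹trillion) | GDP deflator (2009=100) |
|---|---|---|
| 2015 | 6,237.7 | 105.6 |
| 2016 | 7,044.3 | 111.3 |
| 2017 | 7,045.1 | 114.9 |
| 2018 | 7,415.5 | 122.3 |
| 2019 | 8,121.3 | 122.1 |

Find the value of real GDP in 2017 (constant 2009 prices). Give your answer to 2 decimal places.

₹6,131.51 trillion

Real GDP 2017 = 7045.1 / 1.149 = 6131.51.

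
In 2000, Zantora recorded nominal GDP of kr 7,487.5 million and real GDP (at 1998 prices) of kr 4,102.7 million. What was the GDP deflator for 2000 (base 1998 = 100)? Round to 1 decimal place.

182.5

GDP deflator = (Nominal / Real) × 100 = 7487.5 / 4102.7 × 100 = 182.50.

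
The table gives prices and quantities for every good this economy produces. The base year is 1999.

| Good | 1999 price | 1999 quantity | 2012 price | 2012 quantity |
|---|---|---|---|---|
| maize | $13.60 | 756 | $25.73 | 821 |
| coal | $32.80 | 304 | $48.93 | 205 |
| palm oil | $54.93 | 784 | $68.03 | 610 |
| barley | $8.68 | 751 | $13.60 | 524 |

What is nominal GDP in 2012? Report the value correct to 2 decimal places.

Nominal GDP 2012 = Σ (p_2012 × q_2012) = 25.73·821 + 48.93·205 + 68.03·610 + 13.60·524 = 79779.68.

$79779.68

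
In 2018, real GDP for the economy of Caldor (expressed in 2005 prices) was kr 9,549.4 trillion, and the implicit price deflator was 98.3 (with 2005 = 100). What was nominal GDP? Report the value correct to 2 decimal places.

kr 9,387.06 trillion

Nominal GDP = Real × (implicit price deflator/100) = 9549.4 × 0.983 = 9387.06.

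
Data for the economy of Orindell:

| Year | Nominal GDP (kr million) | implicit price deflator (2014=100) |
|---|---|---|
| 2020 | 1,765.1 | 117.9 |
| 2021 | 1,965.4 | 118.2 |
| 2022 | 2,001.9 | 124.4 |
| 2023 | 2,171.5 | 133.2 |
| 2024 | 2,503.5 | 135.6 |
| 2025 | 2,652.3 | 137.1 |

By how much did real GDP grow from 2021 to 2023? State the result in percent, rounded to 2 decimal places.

Real GDP 2021 = 1965.4/1.182 = 1662.77.
Real GDP 2023 = 2171.5/1.332 = 1630.26.
Change = 1630.26/1662.77 − 1 = -0.0196.

-1.96%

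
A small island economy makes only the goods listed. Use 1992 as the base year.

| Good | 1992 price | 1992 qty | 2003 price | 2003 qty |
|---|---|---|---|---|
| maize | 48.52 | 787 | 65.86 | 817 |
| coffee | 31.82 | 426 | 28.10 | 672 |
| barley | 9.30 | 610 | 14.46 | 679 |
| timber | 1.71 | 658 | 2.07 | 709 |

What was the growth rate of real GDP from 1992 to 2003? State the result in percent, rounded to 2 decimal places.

17.10%

Real GDP 1992 = Nominal GDP 1992 = 48.52·787 + 31.82·426 + 9.30·610 + 1.71·658 = 58538.74.
Real GDP 2003 (at 1992 prices) = 48.52·817 + 31.82·672 + 9.30·679 + 1.71·709 = 68550.97.
Real growth = 68550.97/58538.74 − 1 = 0.1710.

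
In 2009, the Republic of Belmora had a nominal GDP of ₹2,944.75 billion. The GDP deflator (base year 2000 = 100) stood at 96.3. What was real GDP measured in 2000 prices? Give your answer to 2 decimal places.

₹3,057.89 billion

Real GDP = Nominal / (GDP deflator/100) = 2944.75 / 0.963 = 3057.89.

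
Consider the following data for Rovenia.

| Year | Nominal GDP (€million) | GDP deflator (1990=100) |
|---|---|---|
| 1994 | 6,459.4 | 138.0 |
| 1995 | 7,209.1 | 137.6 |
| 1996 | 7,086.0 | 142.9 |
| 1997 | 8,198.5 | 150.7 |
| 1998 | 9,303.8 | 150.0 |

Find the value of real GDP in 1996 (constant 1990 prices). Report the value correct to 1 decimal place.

Real GDP 1996 = 7086.0 / 1.429 = 4958.71.

€4,958.7 million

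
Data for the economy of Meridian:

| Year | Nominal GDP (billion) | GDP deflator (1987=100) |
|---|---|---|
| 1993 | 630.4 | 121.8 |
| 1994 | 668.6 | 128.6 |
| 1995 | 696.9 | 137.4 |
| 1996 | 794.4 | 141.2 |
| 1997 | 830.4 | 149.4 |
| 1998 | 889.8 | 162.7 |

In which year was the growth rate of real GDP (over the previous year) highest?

1996

1994: real = 668.6/1.286 = 519.91; growth vs 1993 (517.57) = 0.45%.
1995: real = 696.9/1.374 = 507.21; growth vs 1994 (519.91) = -2.44%.
1996: real = 794.4/1.412 = 562.61; growth vs 1995 (507.21) = 10.92%.
1997: real = 830.4/1.494 = 555.82; growth vs 1996 (562.61) = -1.21%.
1998: real = 889.8/1.627 = 546.90; growth vs 1997 (555.82) = -1.60%.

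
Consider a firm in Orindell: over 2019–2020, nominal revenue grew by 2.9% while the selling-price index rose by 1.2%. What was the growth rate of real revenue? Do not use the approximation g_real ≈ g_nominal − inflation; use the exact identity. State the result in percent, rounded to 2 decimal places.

1.68%

(1 + g_nom) = (1 + g_real)(1 + π), so g_real = 1.0290 / 1.0120 − 1 = 0.01680.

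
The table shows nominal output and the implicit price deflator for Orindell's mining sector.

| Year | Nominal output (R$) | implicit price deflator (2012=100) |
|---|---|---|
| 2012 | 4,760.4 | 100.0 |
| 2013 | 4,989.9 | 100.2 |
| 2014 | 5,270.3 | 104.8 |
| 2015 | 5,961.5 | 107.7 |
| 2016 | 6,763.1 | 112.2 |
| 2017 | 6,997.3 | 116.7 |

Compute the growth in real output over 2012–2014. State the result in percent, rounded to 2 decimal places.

5.64%

Real output 2012 = 4760.4/1.000 = 4760.40.
Real output 2014 = 5270.3/1.048 = 5028.91.
Change = 5028.91/4760.40 − 1 = 0.0564.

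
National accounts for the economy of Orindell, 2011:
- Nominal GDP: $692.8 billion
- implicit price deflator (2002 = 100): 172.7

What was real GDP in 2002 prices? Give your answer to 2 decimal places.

$401.16 billion

Real GDP = Nominal / (implicit price deflator/100) = 692.8 / 1.727 = 401.16.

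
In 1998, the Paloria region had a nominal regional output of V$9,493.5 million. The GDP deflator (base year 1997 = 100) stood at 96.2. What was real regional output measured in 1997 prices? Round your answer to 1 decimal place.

V$9,868.5 million

Real regional output = Nominal / (GDP deflator/100) = 9493.5 / 0.962 = 9868.50.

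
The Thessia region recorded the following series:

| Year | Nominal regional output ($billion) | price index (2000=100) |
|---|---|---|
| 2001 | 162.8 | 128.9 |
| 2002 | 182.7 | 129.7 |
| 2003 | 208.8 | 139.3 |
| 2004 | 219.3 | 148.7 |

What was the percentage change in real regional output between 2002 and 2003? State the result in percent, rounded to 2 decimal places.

Real regional output 2002 = 182.7/1.297 = 140.86.
Real regional output 2003 = 208.8/1.393 = 149.89.
Change = 149.89/140.86 − 1 = 0.0641.

6.41%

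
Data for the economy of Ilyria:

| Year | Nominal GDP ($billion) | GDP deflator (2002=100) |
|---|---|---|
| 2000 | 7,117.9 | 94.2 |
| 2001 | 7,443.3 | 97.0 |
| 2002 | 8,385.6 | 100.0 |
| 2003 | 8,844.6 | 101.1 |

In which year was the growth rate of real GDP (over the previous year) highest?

2001: real = 7443.3/0.970 = 7673.51; growth vs 2000 (7556.16) = 1.55%.
2002: real = 8385.6/1.000 = 8385.60; growth vs 2001 (7673.51) = 9.28%.
2003: real = 8844.6/1.011 = 8748.37; growth vs 2002 (8385.60) = 4.33%.

2002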